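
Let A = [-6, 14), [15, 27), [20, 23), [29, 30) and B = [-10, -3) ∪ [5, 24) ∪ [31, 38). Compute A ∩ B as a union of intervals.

A, merged: [-6, 14), [15, 27), [29, 30).
[-6, 14) overlaps B on [-6, -3), [5, 14).
[15, 27) overlaps B on [15, 24).
[29, 30) falls entirely outside B.

[-6, -3) ∪ [5, 14) ∪ [15, 24)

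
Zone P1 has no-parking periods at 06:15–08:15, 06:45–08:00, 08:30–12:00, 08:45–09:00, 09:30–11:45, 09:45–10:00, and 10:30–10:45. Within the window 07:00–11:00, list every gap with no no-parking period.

08:15–08:30

After merging, the occupied span is 06:15–08:15, 08:30–12:00.
Gaps within 07:00–11:00: 08:15–08:30.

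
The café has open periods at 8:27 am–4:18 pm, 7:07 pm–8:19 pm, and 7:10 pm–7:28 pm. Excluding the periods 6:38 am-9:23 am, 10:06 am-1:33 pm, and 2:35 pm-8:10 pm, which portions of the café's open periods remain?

First set merges to 8:27 am-4:18 pm, 7:07 pm-8:19 pm.
8:27 am-4:18 pm minus B → 9:23 am-10:06 am, 1:33 pm-2:35 pm.
7:07 pm-8:19 pm minus B → 8:10 pm-8:19 pm.

9:23 am-10:06 am, 1:33 pm-2:35 pm, 8:10 pm-8:19 pm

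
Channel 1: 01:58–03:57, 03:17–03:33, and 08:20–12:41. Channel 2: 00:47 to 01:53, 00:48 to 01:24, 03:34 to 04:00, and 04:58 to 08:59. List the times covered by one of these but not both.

Merge the first list: 01:58–03:57, 08:20–12:41.
Merge the second list: 00:47–01:53, 03:34–04:00, 04:58–08:59.
Only in the first: 01:58–03:34, 08:59–12:41.
Only in the second: 00:47–01:53, 03:57–04:00, 04:58–08:20.
Together these are the periods covered by exactly one.

00:47–01:53, 01:58–03:34, 03:57–04:00, 04:58–08:20, 08:59–12:41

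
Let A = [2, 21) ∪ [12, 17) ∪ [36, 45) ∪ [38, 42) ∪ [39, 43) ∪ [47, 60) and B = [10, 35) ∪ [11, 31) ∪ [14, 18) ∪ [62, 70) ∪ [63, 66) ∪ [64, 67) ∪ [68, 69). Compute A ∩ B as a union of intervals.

[10, 21)

First set merges to [2, 21), [36, 45), [47, 60).
Second set merges to [10, 35), [62, 70).
[2, 21) meets the second set on [10, 21).
[36, 45): no overlap with the second set.
[47, 60): no overlap with the second set.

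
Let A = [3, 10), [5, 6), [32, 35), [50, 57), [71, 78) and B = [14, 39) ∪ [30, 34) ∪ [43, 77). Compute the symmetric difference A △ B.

Merge the first list: [3, 10), [32, 35), [50, 57), [71, 78).
Merge the second list: [14, 39), [43, 77).
Only in the first: [3, 10), [77, 78).
Only in the second: [14, 32), [35, 39), [43, 50), [57, 71).
Together these are the periods covered by exactly one.

[3, 10) ∪ [14, 32) ∪ [35, 39) ∪ [43, 50) ∪ [57, 71) ∪ [77, 78)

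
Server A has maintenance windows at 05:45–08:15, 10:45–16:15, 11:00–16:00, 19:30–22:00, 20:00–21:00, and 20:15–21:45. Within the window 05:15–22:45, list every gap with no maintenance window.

Covered (merged): 05:45–08:15, 10:45–16:15, 19:30–22:00.
Complement within 05:15–22:45: 05:15–05:45, 08:15–10:45, 16:15–19:30, 22:00–22:45.

05:15–05:45, 08:15–10:45, 16:15–19:30, 22:00–22:45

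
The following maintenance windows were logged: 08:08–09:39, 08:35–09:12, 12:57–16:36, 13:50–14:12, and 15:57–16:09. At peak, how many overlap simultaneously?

2

At 08:35, 2 of the intervals are simultaneously active.
No point has more.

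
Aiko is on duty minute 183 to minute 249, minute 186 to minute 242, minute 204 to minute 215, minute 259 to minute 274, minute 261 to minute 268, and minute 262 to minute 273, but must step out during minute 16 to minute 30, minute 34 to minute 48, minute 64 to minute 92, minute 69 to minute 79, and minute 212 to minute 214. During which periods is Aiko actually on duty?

minute 183 to minute 212, minute 214 to minute 249, minute 259 to minute 274

A, merged: minute 183 to minute 249, minute 259 to minute 274.
B, merged: minute 16 to minute 30, minute 34 to minute 48, minute 64 to minute 92, minute 212 to minute 214.
minute 183 to minute 249 \ B = minute 183 to minute 212, minute 214 to minute 249.
minute 259 to minute 274: nothing removed.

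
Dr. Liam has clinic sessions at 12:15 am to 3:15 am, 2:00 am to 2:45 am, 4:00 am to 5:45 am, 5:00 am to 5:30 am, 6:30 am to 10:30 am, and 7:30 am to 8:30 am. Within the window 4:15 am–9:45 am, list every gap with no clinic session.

The merged coverage is 12:15 am–3:15 am, 4:00 am–5:45 am, 6:30 am–10:30 am.
Complement within 4:15 am–9:45 am: 5:45 am–6:30 am.

5:45 am–6:30 am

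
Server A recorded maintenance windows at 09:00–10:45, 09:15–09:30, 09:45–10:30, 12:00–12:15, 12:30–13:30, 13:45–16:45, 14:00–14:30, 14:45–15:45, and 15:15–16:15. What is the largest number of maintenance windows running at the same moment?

Walk the sorted start/end points keeping a running depth.
The depth first hits 3 at 15:15.

3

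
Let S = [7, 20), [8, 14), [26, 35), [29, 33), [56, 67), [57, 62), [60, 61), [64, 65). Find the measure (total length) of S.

33

Merged: [7, 20), [26, 35), [56, 67).
Lengths: 13 + 9 + 11 = 33.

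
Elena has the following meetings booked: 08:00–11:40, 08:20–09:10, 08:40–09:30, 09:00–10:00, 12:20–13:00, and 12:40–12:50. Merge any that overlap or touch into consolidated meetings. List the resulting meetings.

08:20–09:10 overlaps/touches 08:00–11:40 → extend to 08:00–11:40.
08:40–09:30 overlaps/touches 08:00–11:40 → extend to 08:00–11:40.
09:00–10:00 overlaps/touches 08:00–11:40 → extend to 08:00–11:40.
12:20–13:00 is disjoint → start new block.
12:40–12:50 overlaps/touches 12:20–13:00 → extend to 12:20–13:00.

08:00–11:40, 12:20–13:00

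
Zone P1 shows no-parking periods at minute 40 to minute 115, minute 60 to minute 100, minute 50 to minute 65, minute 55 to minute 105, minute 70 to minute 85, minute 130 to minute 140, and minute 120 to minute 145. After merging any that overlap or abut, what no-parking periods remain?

minute 40 to minute 115, minute 120 to minute 145

Sort by start: minute 40 to minute 115, minute 50 to minute 65, minute 55 to minute 105, minute 60 to minute 100, minute 70 to minute 85, minute 120 to minute 145, minute 130 to minute 140.
minute 50 to minute 65 overlaps/touches minute 40 to minute 115 → extend to minute 40 to minute 115.
minute 55 to minute 105 overlaps/touches minute 40 to minute 115 → extend to minute 40 to minute 115.
minute 60 to minute 100 overlaps/touches minute 40 to minute 115 → extend to minute 40 to minute 115.
minute 70 to minute 85 overlaps/touches minute 40 to minute 115 → extend to minute 40 to minute 115.
minute 120 to minute 145 is disjoint → start new block.
minute 130 to minute 140 overlaps/touches minute 120 to minute 145 → extend to minute 120 to minute 145.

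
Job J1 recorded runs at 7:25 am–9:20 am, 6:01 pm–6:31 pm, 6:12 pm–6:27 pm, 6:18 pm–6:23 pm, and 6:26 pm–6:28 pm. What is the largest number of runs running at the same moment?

3

Sweep endpoints in order; track running count of active intervals.
Peak of 3 reached at 6:18 pm.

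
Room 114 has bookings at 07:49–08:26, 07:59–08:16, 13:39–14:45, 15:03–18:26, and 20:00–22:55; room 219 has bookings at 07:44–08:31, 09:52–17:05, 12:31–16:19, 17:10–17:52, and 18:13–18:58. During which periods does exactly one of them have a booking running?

First set merges to 07:49–08:26, 13:39–14:45, 15:03–18:26, 20:00–22:55.
Second set merges to 07:44–08:31, 09:52–17:05, 17:10–17:52, 18:13–18:58.
A but not B: 17:05–17:10, 17:52–18:13, 20:00–22:55.
B but not A: 07:44–07:49, 08:26–08:31, 09:52–13:39, 14:45–15:03, 18:26–18:58.
Combining gives A △ B.

07:44–07:49, 08:26–08:31, 09:52–13:39, 14:45–15:03, 17:05–17:10, 17:52–18:13, 18:26–18:58, 20:00–22:55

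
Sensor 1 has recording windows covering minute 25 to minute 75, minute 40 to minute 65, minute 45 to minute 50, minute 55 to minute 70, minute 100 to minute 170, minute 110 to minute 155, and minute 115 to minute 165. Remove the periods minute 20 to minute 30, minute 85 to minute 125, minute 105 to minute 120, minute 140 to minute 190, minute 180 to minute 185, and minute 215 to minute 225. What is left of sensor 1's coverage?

First set merges to minute 25 to minute 75, minute 100 to minute 170.
Second set merges to minute 20 to minute 30, minute 85 to minute 125, minute 140 to minute 190, minute 215 to minute 225.
minute 25 to minute 75 with B removed leaves minute 30 to minute 75.
minute 100 to minute 170 with B removed leaves minute 125 to minute 140.

minute 30 to minute 75, minute 125 to minute 140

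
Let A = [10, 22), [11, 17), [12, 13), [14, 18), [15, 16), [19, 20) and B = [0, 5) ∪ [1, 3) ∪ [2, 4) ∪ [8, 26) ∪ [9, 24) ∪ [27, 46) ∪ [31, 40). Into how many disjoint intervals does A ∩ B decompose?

A, merged: [10, 22).
B, merged: [0, 5), [8, 26), [27, 46).
A ∩ B = [10, 22).
That is 1 disjoint piece.

1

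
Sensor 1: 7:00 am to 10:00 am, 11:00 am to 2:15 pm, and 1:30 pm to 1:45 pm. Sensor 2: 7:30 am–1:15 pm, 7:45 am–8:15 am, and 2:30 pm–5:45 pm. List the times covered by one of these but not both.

7:00 am–7:30 am, 10:00 am–11:00 am, 1:15 pm–2:15 pm, 2:30 pm–5:45 pm

First set merges to 7:00 am–10:00 am, 11:00 am–2:15 pm.
Second set merges to 7:30 am–1:15 pm, 2:30 pm–5:45 pm.
A but not B: 7:00 am–7:30 am, 1:15 pm–2:15 pm.
B but not A: 10:00 am–11:00 am, 2:30 pm–5:45 pm.
Combining gives A △ B.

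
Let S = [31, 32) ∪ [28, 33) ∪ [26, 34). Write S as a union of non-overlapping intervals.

[26, 34)

Sort by start: [26, 34), [28, 33), [31, 32).
[28, 33) overlaps/touches [26, 34) → extend to [26, 34).
[31, 32) overlaps/touches [26, 34) → extend to [26, 34).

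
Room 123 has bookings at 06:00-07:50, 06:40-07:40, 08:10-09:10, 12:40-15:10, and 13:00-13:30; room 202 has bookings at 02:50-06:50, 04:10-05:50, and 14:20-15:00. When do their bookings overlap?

First set merges to 06:00-07:50, 08:10-09:10, 12:40-15:10.
Second set merges to 02:50-06:50, 14:20-15:00.
06:00-07:50 meets the second set on 06:00-06:50.
08:10-09:10: no overlap with the second set.
12:40-15:10 meets the second set on 14:20-15:00.

06:00-06:50, 14:20-15:00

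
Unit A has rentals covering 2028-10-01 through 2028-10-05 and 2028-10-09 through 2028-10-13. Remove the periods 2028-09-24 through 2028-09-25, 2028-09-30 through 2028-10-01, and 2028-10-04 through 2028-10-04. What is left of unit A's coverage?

2028-10-02 through 2028-10-03, 2028-10-05 through 2028-10-05, 2028-10-09 through 2028-10-13

2028-10-01 through 2028-10-05 \ B = 2028-10-02 through 2028-10-03, 2028-10-05 through 2028-10-05.
2028-10-09 through 2028-10-13: nothing removed.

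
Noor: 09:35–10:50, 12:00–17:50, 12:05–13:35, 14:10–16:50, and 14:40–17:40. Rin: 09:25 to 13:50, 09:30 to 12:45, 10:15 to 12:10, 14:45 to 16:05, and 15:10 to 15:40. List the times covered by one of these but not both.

A, merged: 09:35–10:50, 12:00–17:50.
B, merged: 09:25–13:50, 14:45–16:05.
A \ B = 13:50–14:45, 16:05–17:50.
B \ A = 09:25–09:35, 10:50–12:00.
Union of the two gives the symmetric difference.

09:25–09:35, 10:50–12:00, 13:50–14:45, 16:05–17:50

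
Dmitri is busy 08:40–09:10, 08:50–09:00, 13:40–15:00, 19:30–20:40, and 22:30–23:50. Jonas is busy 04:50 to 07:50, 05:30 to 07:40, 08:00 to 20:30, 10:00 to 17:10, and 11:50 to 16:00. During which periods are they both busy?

Merge the first list: 08:40-09:10, 13:40-15:00, 19:30-20:40, 22:30-23:50.
Merge the second list: 04:50-07:50, 08:00-20:30.
08:40-09:10 overlaps B on 08:40-09:10.
13:40-15:00 overlaps B on 13:40-15:00.
19:30-20:40 overlaps B on 19:30-20:30.
22:30-23:50 falls entirely outside B.

08:40-09:10, 13:40-15:00, 19:30-20:30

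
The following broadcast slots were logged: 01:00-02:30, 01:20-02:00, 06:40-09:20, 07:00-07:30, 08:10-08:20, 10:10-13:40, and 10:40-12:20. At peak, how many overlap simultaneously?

Walk the sorted start/end points keeping a running depth.
The depth first hits 2 at 01:20.

2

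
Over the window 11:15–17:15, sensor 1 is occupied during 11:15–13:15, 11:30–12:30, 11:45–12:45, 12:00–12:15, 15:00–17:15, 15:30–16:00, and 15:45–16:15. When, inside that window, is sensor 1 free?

13:15-15:00

After merging, the occupied span is 11:15-13:15, 15:00-17:15.
Complement within 11:15-17:15: 13:15-15:00.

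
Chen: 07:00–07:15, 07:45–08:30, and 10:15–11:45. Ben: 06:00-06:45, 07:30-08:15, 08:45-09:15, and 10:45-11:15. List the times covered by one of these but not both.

06:00-06:45, 07:00-07:15, 07:30-07:45, 08:15-08:30, 08:45-09:15, 10:15-10:45, 11:15-11:45

A but not B: 07:00-07:15, 08:15-08:30, 10:15-10:45, 11:15-11:45.
B but not A: 06:00-06:45, 07:30-07:45, 08:45-09:15.
Combining gives A △ B.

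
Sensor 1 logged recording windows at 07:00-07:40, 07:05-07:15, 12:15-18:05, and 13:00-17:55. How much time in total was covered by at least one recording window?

6 h 30 min

Merged: 07:00-07:40, 12:15-18:05.
Lengths: 40 min + 5 h 50 min = 6 h 30 min.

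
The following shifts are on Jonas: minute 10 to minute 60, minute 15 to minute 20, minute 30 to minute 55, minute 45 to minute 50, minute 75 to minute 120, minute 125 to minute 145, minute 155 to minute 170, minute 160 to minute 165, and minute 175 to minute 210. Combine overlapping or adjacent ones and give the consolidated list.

minute 15 to minute 20 overlaps/touches minute 10 to minute 60 → extend to minute 10 to minute 60.
minute 30 to minute 55 overlaps/touches minute 10 to minute 60 → extend to minute 10 to minute 60.
minute 45 to minute 50 overlaps/touches minute 10 to minute 60 → extend to minute 10 to minute 60.
minute 75 to minute 120 is disjoint → start new block.
minute 125 to minute 145 is disjoint → start new block.
minute 155 to minute 170 is disjoint → start new block.
minute 160 to minute 165 overlaps/touches minute 155 to minute 170 → extend to minute 155 to minute 170.
minute 175 to minute 210 is disjoint → start new block.

minute 10 to minute 60, minute 75 to minute 120, minute 125 to minute 145, minute 155 to minute 170, minute 175 to minute 210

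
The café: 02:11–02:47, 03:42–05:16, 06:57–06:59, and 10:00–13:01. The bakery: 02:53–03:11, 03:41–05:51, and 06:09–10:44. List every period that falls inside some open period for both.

03:42–05:16, 06:57–06:59, 10:00–10:44

02:11–02:47 falls entirely outside B.
03:42–05:16 overlaps B on 03:42–05:16.
06:57–06:59 overlaps B on 06:57–06:59.
10:00–13:01 overlaps B on 10:00–10:44.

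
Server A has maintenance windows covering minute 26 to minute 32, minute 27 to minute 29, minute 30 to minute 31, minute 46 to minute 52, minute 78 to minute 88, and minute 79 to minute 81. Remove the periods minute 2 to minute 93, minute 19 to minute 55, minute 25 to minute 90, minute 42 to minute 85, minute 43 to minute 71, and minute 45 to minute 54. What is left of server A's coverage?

none

Merge the first list: minute 26 to minute 32, minute 46 to minute 52, minute 78 to minute 88.
Merge the second list: minute 2 to minute 93.
minute 26 to minute 32: entirely removed.
minute 46 to minute 52: entirely removed.
minute 78 to minute 88: entirely removed.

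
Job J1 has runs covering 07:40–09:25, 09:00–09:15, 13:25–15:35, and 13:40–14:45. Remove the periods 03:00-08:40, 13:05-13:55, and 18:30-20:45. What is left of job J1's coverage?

A, merged: 07:40-09:25, 13:25-15:35.
07:40-09:25 with B removed leaves 08:40-09:25.
13:25-15:35 with B removed leaves 13:55-15:35.

08:40-09:25, 13:55-15:35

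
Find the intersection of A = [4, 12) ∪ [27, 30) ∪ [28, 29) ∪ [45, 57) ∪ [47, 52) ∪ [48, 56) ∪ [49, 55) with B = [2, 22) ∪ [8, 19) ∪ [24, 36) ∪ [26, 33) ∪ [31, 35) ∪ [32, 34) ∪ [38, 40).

Merge the first list: [4, 12), [27, 30), [45, 57).
Merge the second list: [2, 22), [24, 36), [38, 40).
[4, 12) meets the second set on [4, 12).
[27, 30) meets the second set on [27, 30).
[45, 57): no overlap with the second set.

[4, 12) ∪ [27, 30)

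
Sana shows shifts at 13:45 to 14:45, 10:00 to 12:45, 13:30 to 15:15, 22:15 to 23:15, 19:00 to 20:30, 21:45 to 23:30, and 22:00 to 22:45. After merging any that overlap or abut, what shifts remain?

10:00-12:45, 13:30-15:15, 19:00-20:30, 21:45-23:30

Sort by start: 10:00-12:45, 13:30-15:15, 13:45-14:45, 19:00-20:30, 21:45-23:30, 22:00-22:45, 22:15-23:15.
13:30-15:15 is disjoint → start new block.
13:45-14:45 overlaps/touches 13:30-15:15 → extend to 13:30-15:15.
19:00-20:30 is disjoint → start new block.
21:45-23:30 is disjoint → start new block.
22:00-22:45 overlaps/touches 21:45-23:30 → extend to 21:45-23:30.
22:15-23:15 overlaps/touches 21:45-23:30 → extend to 21:45-23:30.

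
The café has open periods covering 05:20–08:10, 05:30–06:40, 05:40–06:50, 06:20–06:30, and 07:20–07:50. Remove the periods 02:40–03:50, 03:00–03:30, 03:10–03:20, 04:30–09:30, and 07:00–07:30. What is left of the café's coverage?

First set merges to 05:20–08:10.
Second set merges to 02:40–03:50, 04:30–09:30.
05:20–08:10: entirely removed.

none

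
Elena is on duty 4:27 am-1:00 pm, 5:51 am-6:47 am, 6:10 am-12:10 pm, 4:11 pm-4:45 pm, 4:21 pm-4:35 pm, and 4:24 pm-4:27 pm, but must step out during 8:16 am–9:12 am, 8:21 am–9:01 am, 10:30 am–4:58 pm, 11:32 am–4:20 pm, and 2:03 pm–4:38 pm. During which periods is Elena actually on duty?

First set merges to 4:27 am–1:00 pm, 4:11 pm–4:45 pm.
Second set merges to 8:16 am–9:12 am, 10:30 am–4:58 pm.
4:27 am–1:00 pm \ B = 4:27 am–8:16 am, 9:12 am–10:30 am.
4:11 pm–4:45 pm: entirely removed.

4:27 am–8:16 am, 9:12 am–10:30 am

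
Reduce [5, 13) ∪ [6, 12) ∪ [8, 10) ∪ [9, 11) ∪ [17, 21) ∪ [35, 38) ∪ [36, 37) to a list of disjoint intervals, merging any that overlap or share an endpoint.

[6, 12) overlaps/touches [5, 13) → extend to [5, 13).
[8, 10) overlaps/touches [5, 13) → extend to [5, 13).
[9, 11) overlaps/touches [5, 13) → extend to [5, 13).
[17, 21) is disjoint → start new block.
[35, 38) is disjoint → start new block.
[36, 37) overlaps/touches [35, 38) → extend to [35, 38).

[5, 13) ∪ [17, 21) ∪ [35, 38)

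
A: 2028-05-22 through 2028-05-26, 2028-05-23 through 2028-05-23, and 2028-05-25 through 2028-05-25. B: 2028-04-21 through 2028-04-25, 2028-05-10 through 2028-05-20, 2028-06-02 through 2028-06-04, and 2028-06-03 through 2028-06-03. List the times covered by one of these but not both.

2028-04-21 through 2028-04-25, 2028-05-10 through 2028-05-20, 2028-05-22 through 2028-05-26, 2028-06-02 through 2028-06-04

Merge the first list: 2028-05-22 through 2028-05-26.
Merge the second list: 2028-04-21 through 2028-04-25, 2028-05-10 through 2028-05-20, 2028-06-02 through 2028-06-04.
A \ B = 2028-05-22 through 2028-05-26.
B \ A = 2028-04-21 through 2028-04-25, 2028-05-10 through 2028-05-20, 2028-06-02 through 2028-06-04.
Union of the two gives the symmetric difference.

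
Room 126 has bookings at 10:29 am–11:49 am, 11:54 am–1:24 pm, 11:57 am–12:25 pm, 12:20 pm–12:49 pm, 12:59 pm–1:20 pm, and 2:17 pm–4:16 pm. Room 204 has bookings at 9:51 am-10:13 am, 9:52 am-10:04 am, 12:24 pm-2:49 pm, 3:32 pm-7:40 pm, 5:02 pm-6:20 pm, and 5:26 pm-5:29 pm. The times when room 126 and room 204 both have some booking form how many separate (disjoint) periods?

3

A, merged: 10:29 am–11:49 am, 11:54 am–1:24 pm, 2:17 pm–4:16 pm.
B, merged: 9:51 am–10:13 am, 12:24 pm–2:49 pm, 3:32 pm–7:40 pm.
A ∩ B = 12:24 pm–1:24 pm, 2:17 pm–2:49 pm, 3:32 pm–4:16 pm.
That is 3 disjoint pieces.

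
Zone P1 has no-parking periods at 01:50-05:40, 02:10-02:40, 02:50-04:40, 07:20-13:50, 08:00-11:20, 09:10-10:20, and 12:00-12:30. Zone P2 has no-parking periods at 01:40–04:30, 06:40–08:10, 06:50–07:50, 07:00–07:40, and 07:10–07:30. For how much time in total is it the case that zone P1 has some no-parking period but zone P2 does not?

6 h 50 min

A, merged: 01:50-05:40, 07:20-13:50.
B, merged: 01:40-04:30, 06:40-08:10.
A \ B = 04:30-05:40, 08:10-13:50.
Total: 1 h 10 min + 5 h 40 min = 6 h 50 min.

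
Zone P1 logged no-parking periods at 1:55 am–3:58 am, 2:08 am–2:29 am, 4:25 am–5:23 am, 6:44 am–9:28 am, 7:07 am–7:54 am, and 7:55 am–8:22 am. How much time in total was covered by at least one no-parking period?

5 h 45 min

Merged: 1:55 am-3:58 am, 4:25 am-5:23 am, 6:44 am-9:28 am.
Lengths: 2 h 3 min + 58 min + 2 h 44 min = 5 h 45 min.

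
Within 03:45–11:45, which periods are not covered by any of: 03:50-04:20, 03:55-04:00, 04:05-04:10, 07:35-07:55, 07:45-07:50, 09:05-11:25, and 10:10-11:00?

The merged coverage is 03:50–04:20, 07:35–07:55, 09:05–11:25.
Complement within 03:45–11:45: 03:45–03:50, 04:20–07:35, 07:55–09:05, 11:25–11:45.

03:45–03:50, 04:20–07:35, 07:55–09:05, 11:25–11:45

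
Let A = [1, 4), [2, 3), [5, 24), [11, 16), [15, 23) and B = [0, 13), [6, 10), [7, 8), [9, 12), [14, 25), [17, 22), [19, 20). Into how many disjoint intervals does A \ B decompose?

1

Merge the first list: [1, 4), [5, 24).
Merge the second list: [0, 13), [14, 25).
A \ B = [13, 14).
That is 1 disjoint piece.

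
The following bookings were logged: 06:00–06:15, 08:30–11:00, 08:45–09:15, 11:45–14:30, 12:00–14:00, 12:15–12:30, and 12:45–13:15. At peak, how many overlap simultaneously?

At 12:15, 3 of the intervals are simultaneously active.
No point has more.

3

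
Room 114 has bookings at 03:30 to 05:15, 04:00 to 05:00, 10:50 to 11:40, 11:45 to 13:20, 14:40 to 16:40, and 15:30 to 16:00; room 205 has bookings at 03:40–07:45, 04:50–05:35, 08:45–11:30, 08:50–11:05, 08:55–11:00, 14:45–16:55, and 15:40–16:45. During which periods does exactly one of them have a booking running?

First set merges to 03:30–05:15, 10:50–11:40, 11:45–13:20, 14:40–16:40.
Second set merges to 03:40–07:45, 08:45–11:30, 14:45–16:55.
A \ B = 03:30–03:40, 11:30–11:40, 11:45–13:20, 14:40–14:45.
B \ A = 05:15–07:45, 08:45–10:50, 16:40–16:55.
Union of the two gives the symmetric difference.

03:30–03:40, 05:15–07:45, 08:45–10:50, 11:30–11:40, 11:45–13:20, 14:40–14:45, 16:40–16:55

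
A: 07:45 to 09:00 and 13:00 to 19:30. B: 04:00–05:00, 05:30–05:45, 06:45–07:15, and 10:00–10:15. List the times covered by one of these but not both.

04:00-05:00, 05:30-05:45, 06:45-07:15, 07:45-09:00, 10:00-10:15, 13:00-19:30

A but not B: 07:45-09:00, 13:00-19:30.
B but not A: 04:00-05:00, 05:30-05:45, 06:45-07:15, 10:00-10:15.
Combining gives A △ B.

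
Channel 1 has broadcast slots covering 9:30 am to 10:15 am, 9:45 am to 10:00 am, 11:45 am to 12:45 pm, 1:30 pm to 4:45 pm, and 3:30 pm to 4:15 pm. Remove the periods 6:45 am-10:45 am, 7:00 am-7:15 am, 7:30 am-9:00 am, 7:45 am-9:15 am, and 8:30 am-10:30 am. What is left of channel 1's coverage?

11:45 am–12:45 pm, 1:30 pm–4:45 pm

A, merged: 9:30 am–10:15 am, 11:45 am–12:45 pm, 1:30 pm–4:45 pm.
B, merged: 6:45 am–10:45 am.
9:30 am–10:15 am: entirely removed.
11:45 am–12:45 pm: nothing removed.
1:30 pm–4:45 pm: nothing removed.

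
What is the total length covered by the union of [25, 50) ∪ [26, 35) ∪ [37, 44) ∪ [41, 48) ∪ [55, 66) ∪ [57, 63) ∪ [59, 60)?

36

Merged: [25, 50), [55, 66).
Lengths: 25 + 11 = 36.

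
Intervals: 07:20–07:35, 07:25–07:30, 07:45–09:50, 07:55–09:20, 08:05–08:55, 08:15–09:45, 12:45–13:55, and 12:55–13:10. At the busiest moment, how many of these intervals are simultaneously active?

4

Sweep endpoints in order; track running count of active intervals.
Peak of 4 reached at 08:15.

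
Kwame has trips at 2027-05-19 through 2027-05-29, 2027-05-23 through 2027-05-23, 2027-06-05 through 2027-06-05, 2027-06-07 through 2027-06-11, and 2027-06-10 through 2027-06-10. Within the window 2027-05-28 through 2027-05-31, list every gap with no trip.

After merging, the occupied span is 2027-05-19 through 2027-05-29, 2027-06-05 through 2027-06-05, 2027-06-07 through 2027-06-11.
Uncovered inside 2027-05-28 through 2027-05-31: 2027-05-30 through 2027-05-31.

2027-05-30 through 2027-05-31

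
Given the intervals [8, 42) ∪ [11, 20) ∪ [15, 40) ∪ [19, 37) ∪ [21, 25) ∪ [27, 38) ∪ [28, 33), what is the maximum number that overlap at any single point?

5

Sweep endpoints in order; track running count of active intervals.
Peak of 5 reached at 28.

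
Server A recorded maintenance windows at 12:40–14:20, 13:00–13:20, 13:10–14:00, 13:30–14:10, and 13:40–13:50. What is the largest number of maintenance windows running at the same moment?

Walk the sorted start/end points keeping a running depth.
The depth first hits 4 at 13:40.

4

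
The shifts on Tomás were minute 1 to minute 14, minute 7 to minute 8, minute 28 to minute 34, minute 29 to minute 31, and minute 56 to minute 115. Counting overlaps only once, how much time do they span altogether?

78 minutes

Merged: minute 1 to minute 14, minute 28 to minute 34, minute 56 to minute 115.
Lengths: 13 minutes + 6 minutes + 59 minutes = 78 minutes.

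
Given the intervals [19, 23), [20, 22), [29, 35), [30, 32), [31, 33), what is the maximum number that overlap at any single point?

3

At 31, 3 of the intervals are simultaneously active.
No point has more.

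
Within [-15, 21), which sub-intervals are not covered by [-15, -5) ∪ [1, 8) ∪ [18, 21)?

[-5, 1) ∪ [8, 18)

The merged coverage is [-15, -5), [1, 8), [18, 21).
Uncovered inside [-15, 21): [-5, 1), [8, 18).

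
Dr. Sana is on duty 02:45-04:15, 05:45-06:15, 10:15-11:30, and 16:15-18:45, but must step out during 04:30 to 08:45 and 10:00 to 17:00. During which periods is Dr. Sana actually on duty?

02:45-04:15, 17:00-18:45

02:45-04:15 is untouched.
05:45-06:15 lies entirely inside B → drops out.
10:15-11:30 lies entirely inside B → drops out.
16:15-18:45 with B removed leaves 17:00-18:45.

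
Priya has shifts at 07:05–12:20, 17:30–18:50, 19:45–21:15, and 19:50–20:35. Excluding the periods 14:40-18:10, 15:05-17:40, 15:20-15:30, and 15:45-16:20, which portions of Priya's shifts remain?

07:05–12:20, 18:10–18:50, 19:45–21:15

First set merges to 07:05–12:20, 17:30–18:50, 19:45–21:15.
Second set merges to 14:40–18:10.
07:05–12:20: no B overlap → unchanged.
17:30–18:50 minus B → 18:10–18:50.
19:45–21:15: no B overlap → unchanged.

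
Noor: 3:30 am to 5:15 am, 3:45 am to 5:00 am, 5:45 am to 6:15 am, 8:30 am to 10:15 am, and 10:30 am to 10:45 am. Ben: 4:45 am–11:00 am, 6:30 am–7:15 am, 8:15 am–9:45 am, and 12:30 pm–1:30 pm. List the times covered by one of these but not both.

3:30 am–4:45 am, 5:15 am–5:45 am, 6:15 am–8:30 am, 10:15 am–10:30 am, 10:45 am–11:00 am, 12:30 pm–1:30 pm

Merge the first list: 3:30 am–5:15 am, 5:45 am–6:15 am, 8:30 am–10:15 am, 10:30 am–10:45 am.
Merge the second list: 4:45 am–11:00 am, 12:30 pm–1:30 pm.
A but not B: 3:30 am–4:45 am.
B but not A: 5:15 am–5:45 am, 6:15 am–8:30 am, 10:15 am–10:30 am, 10:45 am–11:00 am, 12:30 pm–1:30 pm.
Combining gives A △ B.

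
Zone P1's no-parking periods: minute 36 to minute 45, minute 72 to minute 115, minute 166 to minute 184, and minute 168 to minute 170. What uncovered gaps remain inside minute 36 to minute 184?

Covered (merged): minute 36 to minute 45, minute 72 to minute 115, minute 166 to minute 184.
Complement within minute 36 to minute 184: minute 45 to minute 72, minute 115 to minute 166.

minute 45 to minute 72, minute 115 to minute 166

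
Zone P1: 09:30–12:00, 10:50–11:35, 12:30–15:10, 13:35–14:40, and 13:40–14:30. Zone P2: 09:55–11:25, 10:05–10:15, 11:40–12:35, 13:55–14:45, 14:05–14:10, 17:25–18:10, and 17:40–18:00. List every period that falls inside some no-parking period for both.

09:55-11:25, 11:40-12:00, 12:30-12:35, 13:55-14:45

First set merges to 09:30-12:00, 12:30-15:10.
Second set merges to 09:55-11:25, 11:40-12:35, 13:55-14:45, 17:25-18:10.
09:30-12:00 overlaps B on 09:55-11:25, 11:40-12:00.
12:30-15:10 overlaps B on 12:30-12:35, 13:55-14:45.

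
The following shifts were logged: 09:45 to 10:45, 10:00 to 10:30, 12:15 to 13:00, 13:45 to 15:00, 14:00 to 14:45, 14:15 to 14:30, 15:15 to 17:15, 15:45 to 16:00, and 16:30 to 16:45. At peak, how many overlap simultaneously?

At 14:15, 3 of the intervals are simultaneously active.
No point has more.

3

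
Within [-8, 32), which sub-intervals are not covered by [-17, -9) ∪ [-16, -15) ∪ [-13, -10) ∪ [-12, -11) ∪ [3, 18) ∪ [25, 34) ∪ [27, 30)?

[-8, 3) ∪ [18, 25)

After merging, the occupied span is [-17, -9), [3, 18), [25, 34).
Complement within [-8, 32): [-8, 3), [18, 25).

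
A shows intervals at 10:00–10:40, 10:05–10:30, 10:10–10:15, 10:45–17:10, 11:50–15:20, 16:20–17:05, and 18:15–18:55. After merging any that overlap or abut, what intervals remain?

10:05–10:30 overlaps/touches 10:00–10:40 → extend to 10:00–10:40.
10:10–10:15 overlaps/touches 10:00–10:40 → extend to 10:00–10:40.
10:45–17:10 is disjoint → start new block.
11:50–15:20 overlaps/touches 10:45–17:10 → extend to 10:45–17:10.
16:20–17:05 overlaps/touches 10:45–17:10 → extend to 10:45–17:10.
18:15–18:55 is disjoint → start new block.

10:00–10:40, 10:45–17:10, 18:15–18:55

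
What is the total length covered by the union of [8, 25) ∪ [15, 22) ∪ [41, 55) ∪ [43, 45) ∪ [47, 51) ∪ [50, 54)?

31

Merged: [8, 25), [41, 55).
Lengths: 17 + 14 = 31.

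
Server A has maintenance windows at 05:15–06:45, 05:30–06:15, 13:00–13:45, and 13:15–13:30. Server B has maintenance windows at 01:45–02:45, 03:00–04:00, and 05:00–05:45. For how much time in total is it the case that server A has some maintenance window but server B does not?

1 h 45 min

First set merges to 05:15–06:45, 13:00–13:45.
A \ B = 05:45–06:45, 13:00–13:45.
Total: 1 h + 45 min = 1 h 45 min.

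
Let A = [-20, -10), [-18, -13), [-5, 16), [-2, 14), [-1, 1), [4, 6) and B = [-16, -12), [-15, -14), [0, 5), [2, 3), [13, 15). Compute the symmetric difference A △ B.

[-20, -16) ∪ [-12, -10) ∪ [-5, 0) ∪ [5, 13) ∪ [15, 16)

Merge the first list: [-20, -10), [-5, 16).
Merge the second list: [-16, -12), [0, 5), [13, 15).
A \ B = [-20, -16), [-12, -10), [-5, 0), [5, 13), [15, 16).
B \ A = none.
Union of the two gives the symmetric difference.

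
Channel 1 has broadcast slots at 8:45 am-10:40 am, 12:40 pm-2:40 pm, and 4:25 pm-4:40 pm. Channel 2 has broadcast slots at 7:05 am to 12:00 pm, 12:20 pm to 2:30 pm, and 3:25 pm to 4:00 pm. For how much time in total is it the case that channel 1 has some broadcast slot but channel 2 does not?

A \ B = 2:30 pm–2:40 pm, 4:25 pm–4:40 pm.
Total: 10 min + 15 min = 25 min.

25 min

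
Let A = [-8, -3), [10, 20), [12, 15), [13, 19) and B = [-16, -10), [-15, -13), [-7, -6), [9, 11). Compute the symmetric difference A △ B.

[-16, -10) ∪ [-8, -7) ∪ [-6, -3) ∪ [9, 10) ∪ [11, 20)

Merge the first list: [-8, -3), [10, 20).
Merge the second list: [-16, -10), [-7, -6), [9, 11).
A \ B = [-8, -7), [-6, -3), [11, 20).
B \ A = [-16, -10), [9, 10).
Union of the two gives the symmetric difference.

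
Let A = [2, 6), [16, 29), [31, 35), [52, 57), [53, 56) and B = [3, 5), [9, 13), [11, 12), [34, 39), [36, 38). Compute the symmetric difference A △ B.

[2, 3) ∪ [5, 6) ∪ [9, 13) ∪ [16, 29) ∪ [31, 34) ∪ [35, 39) ∪ [52, 57)

First set merges to [2, 6), [16, 29), [31, 35), [52, 57).
Second set merges to [3, 5), [9, 13), [34, 39).
Only in the first: [2, 3), [5, 6), [16, 29), [31, 34), [52, 57).
Only in the second: [9, 13), [35, 39).
Together these are the periods covered by exactly one.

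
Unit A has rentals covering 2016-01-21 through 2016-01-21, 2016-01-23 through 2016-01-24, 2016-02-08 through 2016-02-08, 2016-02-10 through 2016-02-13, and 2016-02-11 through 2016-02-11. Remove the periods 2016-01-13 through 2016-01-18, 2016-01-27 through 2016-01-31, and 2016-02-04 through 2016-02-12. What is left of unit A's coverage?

2016-01-21 through 2016-01-21, 2016-01-23 through 2016-01-24, 2016-02-13 through 2016-02-13

First set merges to 2016-01-21 through 2016-01-21, 2016-01-23 through 2016-01-24, 2016-02-08 through 2016-02-08, 2016-02-10 through 2016-02-13.
2016-01-21 through 2016-01-21 is untouched.
2016-01-23 through 2016-01-24 is untouched.
2016-02-08 through 2016-02-08 lies entirely inside B → drops out.
2016-02-10 through 2016-02-13 with B removed leaves 2016-02-13 through 2016-02-13.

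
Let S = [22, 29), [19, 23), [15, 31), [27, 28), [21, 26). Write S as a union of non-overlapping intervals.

Sort by start: [15, 31), [19, 23), [21, 26), [22, 29), [27, 28).
[19, 23) overlaps/touches [15, 31) → extend to [15, 31).
[21, 26) overlaps/touches [15, 31) → extend to [15, 31).
[22, 29) overlaps/touches [15, 31) → extend to [15, 31).
[27, 28) overlaps/touches [15, 31) → extend to [15, 31).

[15, 31)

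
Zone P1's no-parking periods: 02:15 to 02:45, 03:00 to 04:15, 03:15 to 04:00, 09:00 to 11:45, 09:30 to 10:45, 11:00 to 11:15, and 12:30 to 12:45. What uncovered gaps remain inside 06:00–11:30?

Covered (merged): 02:15–02:45, 03:00–04:15, 09:00–11:45, 12:30–12:45.
Gaps within 06:00–11:30: 06:00–09:00.

06:00–09:00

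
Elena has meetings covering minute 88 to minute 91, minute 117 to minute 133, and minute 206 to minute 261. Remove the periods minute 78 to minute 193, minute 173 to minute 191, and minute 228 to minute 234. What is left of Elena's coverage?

minute 206 to minute 228, minute 234 to minute 261

Merge the second list: minute 78 to minute 193, minute 228 to minute 234.
minute 88 to minute 91: fully covered by B → removed.
minute 117 to minute 133: fully covered by B → removed.
minute 206 to minute 261 minus B → minute 206 to minute 228, minute 234 to minute 261.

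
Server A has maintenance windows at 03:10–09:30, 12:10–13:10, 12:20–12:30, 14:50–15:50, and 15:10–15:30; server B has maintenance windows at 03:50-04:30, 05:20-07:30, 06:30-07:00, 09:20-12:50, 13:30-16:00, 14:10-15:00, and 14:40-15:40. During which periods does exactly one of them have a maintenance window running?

A, merged: 03:10-09:30, 12:10-13:10, 14:50-15:50.
B, merged: 03:50-04:30, 05:20-07:30, 09:20-12:50, 13:30-16:00.
Only in the first: 03:10-03:50, 04:30-05:20, 07:30-09:20, 12:50-13:10.
Only in the second: 09:30-12:10, 13:30-14:50, 15:50-16:00.
Together these are the periods covered by exactly one.

03:10-03:50, 04:30-05:20, 07:30-09:20, 09:30-12:10, 12:50-13:10, 13:30-14:50, 15:50-16:00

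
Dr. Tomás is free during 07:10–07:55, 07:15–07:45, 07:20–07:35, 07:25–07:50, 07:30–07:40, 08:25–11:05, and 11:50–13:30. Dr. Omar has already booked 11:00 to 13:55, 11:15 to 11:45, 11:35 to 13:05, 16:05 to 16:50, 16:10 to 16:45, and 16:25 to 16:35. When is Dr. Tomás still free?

07:10–07:55, 08:25–11:00

Merge the first list: 07:10–07:55, 08:25–11:05, 11:50–13:30.
Merge the second list: 11:00–13:55, 16:05–16:50.
07:10–07:55: no B overlap → unchanged.
08:25–11:05 minus B → 08:25–11:00.
11:50–13:30: fully covered by B → removed.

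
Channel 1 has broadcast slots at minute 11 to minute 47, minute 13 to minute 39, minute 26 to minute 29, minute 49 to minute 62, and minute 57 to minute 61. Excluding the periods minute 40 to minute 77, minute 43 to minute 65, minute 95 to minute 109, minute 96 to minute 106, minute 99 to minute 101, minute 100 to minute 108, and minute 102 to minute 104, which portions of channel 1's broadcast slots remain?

Merge the first list: minute 11 to minute 47, minute 49 to minute 62.
Merge the second list: minute 40 to minute 77, minute 95 to minute 109.
minute 11 to minute 47 \ B = minute 11 to minute 40.
minute 49 to minute 62: entirely removed.

minute 11 to minute 40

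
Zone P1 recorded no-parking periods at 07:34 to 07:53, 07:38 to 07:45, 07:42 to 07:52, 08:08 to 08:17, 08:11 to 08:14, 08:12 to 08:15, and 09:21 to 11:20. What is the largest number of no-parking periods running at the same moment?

3

Walk the sorted start/end points keeping a running depth.
The depth first hits 3 at 07:42.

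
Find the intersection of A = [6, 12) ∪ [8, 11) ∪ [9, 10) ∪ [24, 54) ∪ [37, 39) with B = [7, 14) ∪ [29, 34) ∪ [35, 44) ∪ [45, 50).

Merge the first list: [6, 12), [24, 54).
[6, 12) ∩ B → [7, 12).
[24, 54) ∩ B → [29, 34), [35, 44), [45, 50).

[7, 12) ∪ [29, 34) ∪ [35, 44) ∪ [45, 50)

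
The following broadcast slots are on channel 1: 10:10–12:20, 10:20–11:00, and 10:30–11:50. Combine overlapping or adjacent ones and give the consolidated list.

10:10-12:20

10:20-11:00 overlaps/touches 10:10-12:20 → extend to 10:10-12:20.
10:30-11:50 overlaps/touches 10:10-12:20 → extend to 10:10-12:20.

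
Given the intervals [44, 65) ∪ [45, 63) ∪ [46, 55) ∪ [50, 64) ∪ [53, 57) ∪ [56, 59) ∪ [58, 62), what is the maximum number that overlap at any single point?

Sweep endpoints in order; track running count of active intervals.
Peak of 5 reached at 53.

5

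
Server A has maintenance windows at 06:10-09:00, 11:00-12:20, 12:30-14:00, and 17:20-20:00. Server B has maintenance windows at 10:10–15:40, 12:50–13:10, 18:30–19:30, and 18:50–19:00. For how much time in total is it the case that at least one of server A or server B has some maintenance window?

Merge the second list: 10:10-15:40, 18:30-19:30.
A ∪ B = 06:10-09:00, 10:10-15:40, 17:20-20:00.
Total: 2 h 50 min + 5 h 30 min + 2 h 40 min = 11 h.

11 h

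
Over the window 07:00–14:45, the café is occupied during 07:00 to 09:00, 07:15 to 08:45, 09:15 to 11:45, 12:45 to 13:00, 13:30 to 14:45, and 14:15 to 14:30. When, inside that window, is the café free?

The merged coverage is 07:00–09:00, 09:15–11:45, 12:45–13:00, 13:30–14:45.
Gaps within 07:00–14:45: 09:00–09:15, 11:45–12:45, 13:00–13:30.

09:00–09:15, 11:45–12:45, 13:00–13:30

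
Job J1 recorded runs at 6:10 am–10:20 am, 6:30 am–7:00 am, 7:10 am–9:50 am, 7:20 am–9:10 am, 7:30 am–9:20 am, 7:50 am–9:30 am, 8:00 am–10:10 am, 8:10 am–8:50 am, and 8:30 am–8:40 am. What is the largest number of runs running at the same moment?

8

Sweep endpoints in order; track running count of active intervals.
Peak of 8 reached at 8:30 am.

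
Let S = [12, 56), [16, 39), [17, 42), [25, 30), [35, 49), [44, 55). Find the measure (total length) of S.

Merged: [12, 56).
Length: 44.

44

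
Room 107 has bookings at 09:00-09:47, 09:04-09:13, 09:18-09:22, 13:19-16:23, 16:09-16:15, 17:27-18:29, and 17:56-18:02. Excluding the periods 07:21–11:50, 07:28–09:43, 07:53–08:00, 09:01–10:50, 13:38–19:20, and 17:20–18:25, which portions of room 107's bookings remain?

13:19–13:38

A, merged: 09:00–09:47, 13:19–16:23, 17:27–18:29.
B, merged: 07:21–11:50, 13:38–19:20.
09:00–09:47: fully covered by B → removed.
13:19–16:23 minus B → 13:19–13:38.
17:27–18:29: fully covered by B → removed.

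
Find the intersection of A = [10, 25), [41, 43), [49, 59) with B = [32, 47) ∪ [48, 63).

[10, 25) falls entirely outside B.
[41, 43) overlaps B on [41, 43).
[49, 59) overlaps B on [49, 59).

[41, 43) ∪ [49, 59)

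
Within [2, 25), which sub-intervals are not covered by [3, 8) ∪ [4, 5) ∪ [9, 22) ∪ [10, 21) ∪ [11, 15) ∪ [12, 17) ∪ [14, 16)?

[2, 3) ∪ [8, 9) ∪ [22, 25)

After merging, the occupied span is [3, 8), [9, 22).
Gaps within [2, 25): [2, 3), [8, 9), [22, 25).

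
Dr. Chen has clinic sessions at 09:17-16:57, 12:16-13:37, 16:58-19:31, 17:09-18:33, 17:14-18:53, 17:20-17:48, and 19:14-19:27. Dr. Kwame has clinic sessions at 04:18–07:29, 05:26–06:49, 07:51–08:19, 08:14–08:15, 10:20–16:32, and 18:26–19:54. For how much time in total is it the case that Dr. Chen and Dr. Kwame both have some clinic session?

Merge the first list: 09:17-16:57, 16:58-19:31.
Merge the second list: 04:18-07:29, 07:51-08:19, 10:20-16:32, 18:26-19:54.
A ∩ B = 10:20-16:32, 18:26-19:31.
Total: 6 h 12 min + 1 h 5 min = 7 h 17 min.

7 h 17 min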